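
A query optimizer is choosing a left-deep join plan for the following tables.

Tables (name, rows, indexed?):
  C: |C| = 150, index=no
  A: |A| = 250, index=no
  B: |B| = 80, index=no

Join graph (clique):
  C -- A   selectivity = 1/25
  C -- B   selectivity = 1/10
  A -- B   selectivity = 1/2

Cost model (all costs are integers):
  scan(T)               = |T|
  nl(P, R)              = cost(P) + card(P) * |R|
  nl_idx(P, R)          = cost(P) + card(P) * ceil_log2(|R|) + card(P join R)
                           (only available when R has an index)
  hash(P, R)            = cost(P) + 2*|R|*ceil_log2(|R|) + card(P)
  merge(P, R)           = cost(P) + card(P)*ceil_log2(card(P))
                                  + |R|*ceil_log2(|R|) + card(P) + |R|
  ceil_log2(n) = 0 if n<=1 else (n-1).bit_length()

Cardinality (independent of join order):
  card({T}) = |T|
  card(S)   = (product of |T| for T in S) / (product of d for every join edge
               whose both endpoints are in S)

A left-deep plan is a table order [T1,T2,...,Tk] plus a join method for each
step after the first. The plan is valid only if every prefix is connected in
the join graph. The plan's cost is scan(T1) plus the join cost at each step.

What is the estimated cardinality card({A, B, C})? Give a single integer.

Tables in S: A(250), B(80), C(150)
Edges inside S: C-A(d=25), C-B(d=10), A-B(d=2)
numerator = 250 * 80 * 150 = 3000000
denominator = 25 * 10 * 2 = 500
card(S) = 3000000 / 500 = 6000

6000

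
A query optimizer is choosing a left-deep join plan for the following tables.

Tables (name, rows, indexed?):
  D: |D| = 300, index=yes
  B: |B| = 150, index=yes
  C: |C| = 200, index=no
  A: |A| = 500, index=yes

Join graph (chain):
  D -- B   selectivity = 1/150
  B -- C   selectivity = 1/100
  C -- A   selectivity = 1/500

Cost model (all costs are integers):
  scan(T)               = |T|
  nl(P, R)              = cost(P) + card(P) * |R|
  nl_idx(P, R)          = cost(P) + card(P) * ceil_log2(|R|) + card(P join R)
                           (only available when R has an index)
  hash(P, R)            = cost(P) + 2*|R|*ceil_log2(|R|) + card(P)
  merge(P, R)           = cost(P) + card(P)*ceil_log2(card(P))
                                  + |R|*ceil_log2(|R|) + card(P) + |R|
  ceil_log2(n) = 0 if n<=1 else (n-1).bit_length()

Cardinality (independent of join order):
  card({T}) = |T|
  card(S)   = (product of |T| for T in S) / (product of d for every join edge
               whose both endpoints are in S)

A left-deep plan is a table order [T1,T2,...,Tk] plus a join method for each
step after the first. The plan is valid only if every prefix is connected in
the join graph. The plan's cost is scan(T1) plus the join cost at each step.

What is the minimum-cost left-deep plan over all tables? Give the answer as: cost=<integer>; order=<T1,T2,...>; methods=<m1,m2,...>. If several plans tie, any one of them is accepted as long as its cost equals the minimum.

Selinger DP (subsets sized 1..n):
  {D}: scan cost=300, card=300
  {B}: scan cost=150, card=150
  {C}: scan cost=200, card=200
  {A}: scan cost=500, card=500
  {BD}: card=300; try (D,nl_idx)→1800, (B,hash)→3000, (B,nl_idx)→3000, (D,merge)→4500, (B,merge)→4650, (D,hash)→5700 …(+2); best=1800 via (D,nl_idx)
  {BC}: card=300; try (B,nl_idx)→2100, (B,hash)→2800, (C,merge)→3300, (B,merge)→3350, (C,hash)→3500, (C,nl)→30150 …(+1); best=2100 via (B,nl_idx)
  {AC}: card=200; try (A,nl_idx)→2200, (C,hash)→4200, (A,merge)→7000, (C,merge)→7300, (A,hash)→9400, (A,nl)→100200 …(+1); best=2200 via (A,nl_idx)
  {BCD}: card=600; try (C,hash)→5300, (D,nl_idx)→5400, (C,merge)→6600, (D,hash)→7800, (D,merge)→8100, (C,nl)→61800 …(+1); best=5300 via (C,hash)
  {ABC}: card=300; try (B,nl_idx)→4100, (B,hash)→4800, (A,nl_idx)→5100, (B,merge)→5350, (A,merge)→10100, (A,hash)→11400 …(+2); best=4100 via (B,nl_idx)
  {ABCD}: card=600; try (D,nl_idx)→7400, (D,hash)→9800, (D,merge)→10100, (A,nl_idx)→11300, (A,hash)→14900, (A,merge)→16900 …(+2); best=7400 via (D,nl_idx)

cost=7400; order=C,A,B,D; methods=nl_idx,nl_idx,nl_idx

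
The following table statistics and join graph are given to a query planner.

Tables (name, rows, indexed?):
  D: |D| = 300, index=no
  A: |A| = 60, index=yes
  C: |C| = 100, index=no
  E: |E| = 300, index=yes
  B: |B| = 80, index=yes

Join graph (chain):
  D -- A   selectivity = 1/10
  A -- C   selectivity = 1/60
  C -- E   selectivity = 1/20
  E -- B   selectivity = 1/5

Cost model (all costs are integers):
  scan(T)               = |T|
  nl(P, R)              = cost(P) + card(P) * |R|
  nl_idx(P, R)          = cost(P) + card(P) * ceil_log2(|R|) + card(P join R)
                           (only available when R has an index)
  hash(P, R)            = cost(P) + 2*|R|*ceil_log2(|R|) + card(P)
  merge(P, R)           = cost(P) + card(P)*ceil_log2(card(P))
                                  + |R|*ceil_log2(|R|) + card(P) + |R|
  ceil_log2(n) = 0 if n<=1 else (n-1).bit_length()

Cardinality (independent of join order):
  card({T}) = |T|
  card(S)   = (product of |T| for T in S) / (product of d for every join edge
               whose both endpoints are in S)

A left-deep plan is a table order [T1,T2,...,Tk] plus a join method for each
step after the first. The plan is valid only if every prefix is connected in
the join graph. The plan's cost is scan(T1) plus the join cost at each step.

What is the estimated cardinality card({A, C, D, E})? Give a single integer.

Tables in S: A(60), C(100), D(300), E(300)
Edges inside S: D-A(d=10), A-C(d=60), C-E(d=20)
numerator = 60 * 100 * 300 * 300 = 540000000
denominator = 10 * 60 * 20 = 12000
card(S) = 540000000 / 12000 = 45000

45000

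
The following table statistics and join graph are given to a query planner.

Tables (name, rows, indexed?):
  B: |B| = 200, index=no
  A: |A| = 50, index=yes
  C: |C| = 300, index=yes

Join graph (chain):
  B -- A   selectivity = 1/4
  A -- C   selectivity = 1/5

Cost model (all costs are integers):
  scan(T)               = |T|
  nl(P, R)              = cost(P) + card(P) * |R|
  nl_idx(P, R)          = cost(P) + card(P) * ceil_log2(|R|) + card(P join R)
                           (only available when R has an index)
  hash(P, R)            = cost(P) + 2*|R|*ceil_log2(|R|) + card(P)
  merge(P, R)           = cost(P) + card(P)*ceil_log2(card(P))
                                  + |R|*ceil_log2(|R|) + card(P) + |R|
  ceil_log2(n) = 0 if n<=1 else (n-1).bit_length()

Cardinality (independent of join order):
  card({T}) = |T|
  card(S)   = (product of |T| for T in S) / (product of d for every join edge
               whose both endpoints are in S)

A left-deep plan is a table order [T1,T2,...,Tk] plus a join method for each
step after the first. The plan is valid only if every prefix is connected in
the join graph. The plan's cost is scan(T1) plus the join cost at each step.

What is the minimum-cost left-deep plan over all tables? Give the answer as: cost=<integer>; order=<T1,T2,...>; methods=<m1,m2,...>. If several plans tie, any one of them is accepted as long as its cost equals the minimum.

Selinger DP (subsets sized 1..n):
  {B}: scan cost=200, card=200
  {A}: scan cost=50, card=50
  {C}: scan cost=300, card=300
  {AB}: card=2500; try (A,hash)→1000, (B,merge)→2200, (A,merge)→2350, (B,hash)→3300, (A,nl_idx)→3900, (B,nl)→10050 …(+1); best=1000 via (A,hash)
  {AC}: card=3000; try (A,hash)→1200, (C,merge)→3400, (C,nl_idx)→3500, (A,merge)→3650, (A,nl_idx)→5100, (C,hash)→5500 …(+2); best=1200 via (A,hash)
  {ABC}: card=150000; try (B,hash)→7400, (C,hash)→8900, (C,merge)→36500, (B,merge)→42000, (C,nl_idx)→173500, (B,nl)→601200 …(+1); best=7400 via (B,hash)

cost=7400; order=C,A,B; methods=hash,hash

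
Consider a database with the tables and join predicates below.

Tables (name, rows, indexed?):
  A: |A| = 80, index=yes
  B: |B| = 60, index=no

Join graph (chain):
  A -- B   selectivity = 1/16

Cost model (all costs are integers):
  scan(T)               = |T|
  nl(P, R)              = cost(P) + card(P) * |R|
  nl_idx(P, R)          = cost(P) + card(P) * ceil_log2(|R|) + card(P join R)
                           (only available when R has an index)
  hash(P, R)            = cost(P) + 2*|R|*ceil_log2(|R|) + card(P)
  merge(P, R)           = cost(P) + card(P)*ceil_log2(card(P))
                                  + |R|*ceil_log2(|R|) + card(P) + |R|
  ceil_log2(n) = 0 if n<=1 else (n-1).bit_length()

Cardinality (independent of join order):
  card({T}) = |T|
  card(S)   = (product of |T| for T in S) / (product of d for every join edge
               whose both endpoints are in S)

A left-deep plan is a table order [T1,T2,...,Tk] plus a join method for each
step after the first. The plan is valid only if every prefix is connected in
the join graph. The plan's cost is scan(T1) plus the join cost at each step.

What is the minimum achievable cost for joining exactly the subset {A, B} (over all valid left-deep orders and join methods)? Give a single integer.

Selinger DP over subsets of {A,B}:
  {A}: scan cost=80, card=80
  {B}: scan cost=60, card=60
  {AB}: card=300; try (A,nl_idx)→780, (B,hash)→880, (A,merge)→1120, (B,merge)→1140, (A,hash)→1240, (A,nl)→4860 …(+1); best=780 via (A,nl_idx)

780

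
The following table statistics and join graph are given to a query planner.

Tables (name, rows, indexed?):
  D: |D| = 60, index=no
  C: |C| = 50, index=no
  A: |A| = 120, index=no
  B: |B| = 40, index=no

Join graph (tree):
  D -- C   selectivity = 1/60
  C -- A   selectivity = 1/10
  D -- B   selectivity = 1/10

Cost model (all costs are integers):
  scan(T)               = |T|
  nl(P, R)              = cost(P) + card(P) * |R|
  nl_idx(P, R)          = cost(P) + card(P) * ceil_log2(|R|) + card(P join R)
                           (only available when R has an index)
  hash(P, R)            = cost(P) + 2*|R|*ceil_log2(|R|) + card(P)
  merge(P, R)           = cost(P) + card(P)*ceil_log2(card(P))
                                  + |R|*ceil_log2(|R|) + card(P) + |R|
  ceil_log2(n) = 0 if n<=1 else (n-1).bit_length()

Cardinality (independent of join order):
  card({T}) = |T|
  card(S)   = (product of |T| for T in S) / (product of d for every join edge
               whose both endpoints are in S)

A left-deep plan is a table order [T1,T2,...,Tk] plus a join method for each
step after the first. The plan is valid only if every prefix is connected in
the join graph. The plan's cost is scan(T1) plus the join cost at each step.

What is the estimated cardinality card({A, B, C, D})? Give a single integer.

2400

Tables in S: A(120), B(40), C(50), D(60)
Edges inside S: D-C(d=60), C-A(d=10), D-B(d=10)
numerator = 120 * 40 * 50 * 60 = 14400000
denominator = 60 * 10 * 10 = 6000
card(S) = 14400000 / 6000 = 2400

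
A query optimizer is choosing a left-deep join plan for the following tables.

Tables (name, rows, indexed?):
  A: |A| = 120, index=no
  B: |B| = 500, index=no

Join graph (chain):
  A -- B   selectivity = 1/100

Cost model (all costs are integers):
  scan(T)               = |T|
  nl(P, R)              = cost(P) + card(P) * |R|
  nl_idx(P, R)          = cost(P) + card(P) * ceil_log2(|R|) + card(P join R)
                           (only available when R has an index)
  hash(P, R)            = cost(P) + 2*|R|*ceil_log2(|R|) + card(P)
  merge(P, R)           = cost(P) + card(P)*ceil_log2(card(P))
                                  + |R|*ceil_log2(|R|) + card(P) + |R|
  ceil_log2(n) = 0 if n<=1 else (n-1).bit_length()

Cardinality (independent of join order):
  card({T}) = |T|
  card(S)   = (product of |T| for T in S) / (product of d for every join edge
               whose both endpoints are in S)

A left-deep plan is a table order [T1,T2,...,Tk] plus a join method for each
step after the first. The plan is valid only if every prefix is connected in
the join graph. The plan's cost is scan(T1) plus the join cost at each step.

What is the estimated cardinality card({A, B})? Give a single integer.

600

Tables in S: A(120), B(500)
Edges inside S: A-B(d=100)
numerator = 120 * 500 = 60000
denominator = 100 = 100
card(S) = 60000 / 100 = 600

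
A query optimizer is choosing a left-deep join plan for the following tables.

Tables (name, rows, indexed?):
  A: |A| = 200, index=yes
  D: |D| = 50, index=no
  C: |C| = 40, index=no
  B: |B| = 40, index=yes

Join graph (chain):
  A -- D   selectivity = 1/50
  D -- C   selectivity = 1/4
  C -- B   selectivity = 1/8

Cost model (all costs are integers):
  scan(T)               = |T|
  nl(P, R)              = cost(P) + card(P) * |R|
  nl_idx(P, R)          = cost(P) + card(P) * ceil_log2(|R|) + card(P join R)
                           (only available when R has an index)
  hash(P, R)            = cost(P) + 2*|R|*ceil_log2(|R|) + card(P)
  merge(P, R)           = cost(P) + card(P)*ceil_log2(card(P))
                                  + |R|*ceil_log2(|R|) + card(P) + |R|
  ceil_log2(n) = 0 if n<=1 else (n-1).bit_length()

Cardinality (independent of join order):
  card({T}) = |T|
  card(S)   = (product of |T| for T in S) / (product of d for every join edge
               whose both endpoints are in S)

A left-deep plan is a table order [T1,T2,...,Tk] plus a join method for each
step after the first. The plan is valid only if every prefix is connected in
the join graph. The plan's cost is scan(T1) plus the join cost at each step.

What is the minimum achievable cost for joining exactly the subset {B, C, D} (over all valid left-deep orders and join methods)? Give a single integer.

Selinger DP over subsets of {B,C,D}:
  {D}: scan cost=50, card=50
  {C}: scan cost=40, card=40
  {B}: scan cost=40, card=40
  {CD}: card=500; try (C,hash)→580, (D,merge)→670, (D,hash)→680, (C,merge)→680, (D,nl)→2040, (C,nl)→2050; best=580 via (C,hash)
  {BC}: card=200; try (B,nl_idx)→480, (C,hash)→560, (B,hash)→560, (C,merge)→600, (B,merge)→600, (C,nl)→1640 …(+1); best=480 via (B,nl_idx)
  {BCD}: card=2500; try (D,hash)→1280, (B,hash)→1560, (D,merge)→2630, (B,merge)→5860, (B,nl_idx)→6080, (D,nl)→10480 …(+1); best=1280 via (D,hash)

1280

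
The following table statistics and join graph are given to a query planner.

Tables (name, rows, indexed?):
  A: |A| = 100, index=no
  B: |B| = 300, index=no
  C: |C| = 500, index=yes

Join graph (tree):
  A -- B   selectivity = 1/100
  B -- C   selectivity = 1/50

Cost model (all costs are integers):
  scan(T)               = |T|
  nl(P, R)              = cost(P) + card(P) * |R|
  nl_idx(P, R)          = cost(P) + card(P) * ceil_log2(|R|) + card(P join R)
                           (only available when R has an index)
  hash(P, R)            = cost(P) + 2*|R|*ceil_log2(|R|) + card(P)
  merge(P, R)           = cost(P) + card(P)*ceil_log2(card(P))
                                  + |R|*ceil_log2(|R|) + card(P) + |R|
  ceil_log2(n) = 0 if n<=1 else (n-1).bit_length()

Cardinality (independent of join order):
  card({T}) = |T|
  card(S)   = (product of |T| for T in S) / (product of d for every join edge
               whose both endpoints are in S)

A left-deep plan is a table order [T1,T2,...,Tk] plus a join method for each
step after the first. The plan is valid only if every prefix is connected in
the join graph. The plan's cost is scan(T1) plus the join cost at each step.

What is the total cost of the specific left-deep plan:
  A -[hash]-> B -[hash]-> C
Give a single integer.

14900

step 1: scan A: cost=100, card=100
step 2: join B via hash
    card(P join B) = 100*300/(100) = 300
    cost = 100 + 2*300*9 + 100 = 5600
step 3: join C via hash
    card(P join C) = 300*500/(50) = 3000
    cost = 5600 + 2*500*9 + 300 = 14900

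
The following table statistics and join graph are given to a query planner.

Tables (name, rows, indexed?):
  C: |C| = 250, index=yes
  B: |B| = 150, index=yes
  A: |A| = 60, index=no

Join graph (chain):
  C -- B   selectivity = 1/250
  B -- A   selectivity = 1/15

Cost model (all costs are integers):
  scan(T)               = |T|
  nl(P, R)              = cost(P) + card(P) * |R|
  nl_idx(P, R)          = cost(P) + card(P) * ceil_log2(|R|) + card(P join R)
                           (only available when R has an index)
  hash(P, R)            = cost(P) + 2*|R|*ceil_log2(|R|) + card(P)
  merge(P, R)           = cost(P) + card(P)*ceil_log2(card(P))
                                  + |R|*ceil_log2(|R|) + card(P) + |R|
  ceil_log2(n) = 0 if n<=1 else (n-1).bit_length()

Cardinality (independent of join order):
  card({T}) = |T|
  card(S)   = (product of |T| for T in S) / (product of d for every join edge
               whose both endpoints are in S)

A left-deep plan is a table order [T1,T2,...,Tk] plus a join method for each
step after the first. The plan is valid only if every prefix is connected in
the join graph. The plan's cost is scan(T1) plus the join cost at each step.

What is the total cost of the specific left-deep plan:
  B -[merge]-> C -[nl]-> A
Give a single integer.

12750

step 1: scan B: cost=150, card=150
step 2: join C via merge
    card(P join C) = 150*250/(250) = 150
    cost = 150 + 150*8 + 250*8 + 150 + 250 = 3750
step 3: join A via nl
    card(P join A) = 150*60/(15) = 600
    cost = 3750 + 150*60 = 12750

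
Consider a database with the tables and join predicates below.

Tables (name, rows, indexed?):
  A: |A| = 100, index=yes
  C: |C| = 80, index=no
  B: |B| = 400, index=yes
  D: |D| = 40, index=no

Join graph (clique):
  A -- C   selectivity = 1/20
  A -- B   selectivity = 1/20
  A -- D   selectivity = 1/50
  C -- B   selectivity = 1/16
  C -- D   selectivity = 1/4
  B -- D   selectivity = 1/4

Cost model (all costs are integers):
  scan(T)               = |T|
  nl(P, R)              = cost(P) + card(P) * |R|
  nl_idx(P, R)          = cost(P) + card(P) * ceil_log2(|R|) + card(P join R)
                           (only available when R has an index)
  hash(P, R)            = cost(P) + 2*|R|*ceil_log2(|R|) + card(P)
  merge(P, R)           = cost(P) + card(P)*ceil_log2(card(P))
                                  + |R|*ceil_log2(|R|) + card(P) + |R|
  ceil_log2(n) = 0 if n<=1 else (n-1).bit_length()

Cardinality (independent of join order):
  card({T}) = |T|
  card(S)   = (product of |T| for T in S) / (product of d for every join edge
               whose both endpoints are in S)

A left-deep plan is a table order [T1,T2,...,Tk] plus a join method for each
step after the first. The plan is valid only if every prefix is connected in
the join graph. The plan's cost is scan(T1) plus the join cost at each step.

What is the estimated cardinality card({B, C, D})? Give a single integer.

5000

Tables in S: B(400), C(80), D(40)
Edges inside S: C-B(d=16), C-D(d=4), B-D(d=4)
numerator = 400 * 80 * 40 = 1280000
denominator = 16 * 4 * 4 = 256
card(S) = 1280000 / 256 = 5000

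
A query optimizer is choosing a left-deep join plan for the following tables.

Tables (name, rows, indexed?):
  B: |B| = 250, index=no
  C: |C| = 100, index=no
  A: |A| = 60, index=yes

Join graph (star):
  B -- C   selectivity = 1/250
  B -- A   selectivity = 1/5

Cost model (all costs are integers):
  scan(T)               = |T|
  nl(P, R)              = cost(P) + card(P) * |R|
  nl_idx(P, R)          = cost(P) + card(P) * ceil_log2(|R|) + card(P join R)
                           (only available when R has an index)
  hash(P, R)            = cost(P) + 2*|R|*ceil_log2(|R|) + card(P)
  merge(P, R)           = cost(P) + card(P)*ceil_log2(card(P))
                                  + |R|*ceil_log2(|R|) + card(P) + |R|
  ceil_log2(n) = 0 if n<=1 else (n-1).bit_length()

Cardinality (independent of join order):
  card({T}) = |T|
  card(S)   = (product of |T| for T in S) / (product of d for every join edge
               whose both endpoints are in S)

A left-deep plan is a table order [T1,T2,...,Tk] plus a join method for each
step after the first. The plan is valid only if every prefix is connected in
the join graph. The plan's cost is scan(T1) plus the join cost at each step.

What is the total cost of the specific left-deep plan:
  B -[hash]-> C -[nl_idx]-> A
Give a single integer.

step 1: scan B: cost=250, card=250
step 2: join C via hash
    card(P join C) = 250*100/(250) = 100
    cost = 250 + 2*100*7 + 250 = 1900
step 3: join A via nl_idx
    card(P join A) = 100*60/(5) = 1200
    cost = 1900 + 100*6 + 1200 = 3700

3700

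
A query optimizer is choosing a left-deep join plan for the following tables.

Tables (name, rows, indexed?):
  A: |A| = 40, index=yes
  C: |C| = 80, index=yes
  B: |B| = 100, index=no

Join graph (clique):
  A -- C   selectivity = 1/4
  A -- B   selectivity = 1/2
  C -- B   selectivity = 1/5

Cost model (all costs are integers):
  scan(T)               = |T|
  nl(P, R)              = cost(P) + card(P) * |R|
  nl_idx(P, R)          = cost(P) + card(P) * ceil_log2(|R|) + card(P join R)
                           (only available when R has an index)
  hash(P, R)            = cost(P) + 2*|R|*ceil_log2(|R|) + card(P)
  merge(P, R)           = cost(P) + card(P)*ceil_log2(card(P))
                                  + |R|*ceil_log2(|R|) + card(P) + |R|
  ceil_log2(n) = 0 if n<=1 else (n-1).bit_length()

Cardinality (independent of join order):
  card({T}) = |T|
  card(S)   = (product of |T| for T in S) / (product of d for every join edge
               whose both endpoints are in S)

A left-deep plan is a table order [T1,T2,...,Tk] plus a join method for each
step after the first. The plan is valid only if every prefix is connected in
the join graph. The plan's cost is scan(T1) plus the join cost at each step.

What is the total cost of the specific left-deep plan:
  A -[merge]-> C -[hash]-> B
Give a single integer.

step 1: scan A: cost=40, card=40
step 2: join C via merge
    card(P join C) = 40*80/(4) = 800
    cost = 40 + 40*6 + 80*7 + 40 + 80 = 960
step 3: join B via hash
    card(P join B) = 800*100/(2*5) = 8000
    cost = 960 + 2*100*7 + 800 = 3160

3160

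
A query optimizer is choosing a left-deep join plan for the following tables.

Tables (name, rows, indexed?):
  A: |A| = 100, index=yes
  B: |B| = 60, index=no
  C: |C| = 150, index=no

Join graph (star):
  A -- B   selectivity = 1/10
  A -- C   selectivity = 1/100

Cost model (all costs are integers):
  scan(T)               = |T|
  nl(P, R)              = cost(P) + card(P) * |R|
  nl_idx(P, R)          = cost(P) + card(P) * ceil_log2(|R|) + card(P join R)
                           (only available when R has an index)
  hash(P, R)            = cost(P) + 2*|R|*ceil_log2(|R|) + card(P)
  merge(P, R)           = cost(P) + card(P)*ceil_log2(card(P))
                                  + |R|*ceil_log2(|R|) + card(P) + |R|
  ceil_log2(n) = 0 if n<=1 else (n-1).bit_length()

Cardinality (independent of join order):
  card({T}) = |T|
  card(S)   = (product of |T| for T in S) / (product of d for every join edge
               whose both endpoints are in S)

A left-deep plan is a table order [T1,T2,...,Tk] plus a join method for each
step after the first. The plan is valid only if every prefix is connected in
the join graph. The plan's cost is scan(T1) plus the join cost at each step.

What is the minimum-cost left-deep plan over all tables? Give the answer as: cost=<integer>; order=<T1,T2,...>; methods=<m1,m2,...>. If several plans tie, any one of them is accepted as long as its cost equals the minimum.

cost=2220; order=C,A,B; methods=nl_idx,hash

Selinger DP (subsets sized 1..n):
  {A}: scan cost=100, card=100
  {B}: scan cost=60, card=60
  {C}: scan cost=150, card=150
  {AB}: card=600; try (B,hash)→920, (A,nl_idx)→1080, (A,merge)→1280, (B,merge)→1320, (A,hash)→1520, (A,nl)→6060 …(+1); best=920 via (B,hash)
  {AC}: card=150; try (A,nl_idx)→1350, (A,hash)→1700, (C,merge)→2250, (A,merge)→2300, (C,hash)→2600, (C,nl)→15100 …(+1); best=1350 via (A,nl_idx)
  {ABC}: card=900; try (B,hash)→2220, (B,merge)→3120, (C,hash)→3920, (C,merge)→8870, (B,nl)→10350, (C,nl)→90920; best=2220 via (B,hash)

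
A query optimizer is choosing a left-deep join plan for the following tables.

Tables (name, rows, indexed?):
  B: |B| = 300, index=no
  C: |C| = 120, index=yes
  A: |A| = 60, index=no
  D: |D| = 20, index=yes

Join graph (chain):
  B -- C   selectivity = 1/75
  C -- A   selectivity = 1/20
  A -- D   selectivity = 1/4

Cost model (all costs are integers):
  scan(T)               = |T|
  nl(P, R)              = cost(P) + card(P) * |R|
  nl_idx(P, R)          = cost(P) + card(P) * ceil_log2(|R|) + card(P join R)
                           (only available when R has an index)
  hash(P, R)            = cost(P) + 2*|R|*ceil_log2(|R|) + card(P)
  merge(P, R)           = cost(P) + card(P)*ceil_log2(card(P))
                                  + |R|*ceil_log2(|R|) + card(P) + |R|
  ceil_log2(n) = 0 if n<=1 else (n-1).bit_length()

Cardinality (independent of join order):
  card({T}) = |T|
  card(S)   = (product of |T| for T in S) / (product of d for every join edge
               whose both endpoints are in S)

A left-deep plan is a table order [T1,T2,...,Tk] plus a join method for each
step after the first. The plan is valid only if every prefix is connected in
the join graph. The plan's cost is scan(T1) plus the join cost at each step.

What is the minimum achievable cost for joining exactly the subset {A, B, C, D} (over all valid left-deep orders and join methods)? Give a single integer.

Selinger DP over subsets of {A,B,C,D}:
  {B}: scan cost=300, card=300
  {C}: scan cost=120, card=120
  {A}: scan cost=60, card=60
  {D}: scan cost=20, card=20
  {BC}: card=480; try (C,hash)→2280, (C,nl_idx)→2880, (B,merge)→4080, (C,merge)→4260, (B,hash)→5640, (B,nl)→36120 …(+1); best=2280 via (C,hash)
  {AC}: card=360; try (C,nl_idx)→840, (A,hash)→960, (C,merge)→1440, (A,merge)→1500, (C,hash)→1800, (C,nl)→7260 …(+1); best=840 via (C,nl_idx)
  {AD}: card=300; try (D,hash)→320, (A,merge)→560, (D,merge)→600, (D,nl_idx)→660, (A,hash)→760, (A,nl)→1220 …(+1); best=320 via (D,hash)
  {ABC}: card=1440; try (A,hash)→3480, (B,hash)→6600, (B,merge)→7440, (A,merge)→7500, (A,nl)→31080, (B,nl)→108840; best=3480 via (A,hash)
  {ACD}: card=1800; try (D,hash)→1400, (C,hash)→2300, (C,nl_idx)→4220, (C,merge)→4280, (D,nl_idx)→4440, (D,merge)→4560 …(+2); best=1400 via (D,hash)
  {ABCD}: card=7200; try (D,hash)→5120, (B,hash)→8600, (D,nl_idx)→17880, (D,merge)→20880, (B,merge)→26000, (D,nl)→32280 …(+1); best=5120 via (D,hash)

5120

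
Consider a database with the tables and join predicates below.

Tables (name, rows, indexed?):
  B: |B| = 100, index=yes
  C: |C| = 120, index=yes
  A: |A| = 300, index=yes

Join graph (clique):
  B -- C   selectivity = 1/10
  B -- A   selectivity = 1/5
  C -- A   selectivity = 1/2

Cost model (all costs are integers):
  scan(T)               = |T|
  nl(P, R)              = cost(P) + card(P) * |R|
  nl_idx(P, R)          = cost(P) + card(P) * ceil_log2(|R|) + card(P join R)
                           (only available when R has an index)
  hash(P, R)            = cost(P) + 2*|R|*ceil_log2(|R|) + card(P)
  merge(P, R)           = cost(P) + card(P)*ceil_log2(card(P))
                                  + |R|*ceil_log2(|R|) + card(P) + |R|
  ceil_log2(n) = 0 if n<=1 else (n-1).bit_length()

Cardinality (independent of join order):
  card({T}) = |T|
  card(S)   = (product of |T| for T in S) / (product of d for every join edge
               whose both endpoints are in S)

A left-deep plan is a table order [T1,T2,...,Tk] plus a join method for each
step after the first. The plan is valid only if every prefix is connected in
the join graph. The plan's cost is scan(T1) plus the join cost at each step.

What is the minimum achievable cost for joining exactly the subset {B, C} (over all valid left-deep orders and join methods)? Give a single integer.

Selinger DP over subsets of {B,C}:
  {B}: scan cost=100, card=100
  {C}: scan cost=120, card=120
  {BC}: card=1200; try (B,hash)→1640, (C,merge)→1860, (C,hash)→1880, (B,merge)→1880, (C,nl_idx)→2000, (B,nl_idx)→2160 …(+2); best=1640 via (B,hash)

1640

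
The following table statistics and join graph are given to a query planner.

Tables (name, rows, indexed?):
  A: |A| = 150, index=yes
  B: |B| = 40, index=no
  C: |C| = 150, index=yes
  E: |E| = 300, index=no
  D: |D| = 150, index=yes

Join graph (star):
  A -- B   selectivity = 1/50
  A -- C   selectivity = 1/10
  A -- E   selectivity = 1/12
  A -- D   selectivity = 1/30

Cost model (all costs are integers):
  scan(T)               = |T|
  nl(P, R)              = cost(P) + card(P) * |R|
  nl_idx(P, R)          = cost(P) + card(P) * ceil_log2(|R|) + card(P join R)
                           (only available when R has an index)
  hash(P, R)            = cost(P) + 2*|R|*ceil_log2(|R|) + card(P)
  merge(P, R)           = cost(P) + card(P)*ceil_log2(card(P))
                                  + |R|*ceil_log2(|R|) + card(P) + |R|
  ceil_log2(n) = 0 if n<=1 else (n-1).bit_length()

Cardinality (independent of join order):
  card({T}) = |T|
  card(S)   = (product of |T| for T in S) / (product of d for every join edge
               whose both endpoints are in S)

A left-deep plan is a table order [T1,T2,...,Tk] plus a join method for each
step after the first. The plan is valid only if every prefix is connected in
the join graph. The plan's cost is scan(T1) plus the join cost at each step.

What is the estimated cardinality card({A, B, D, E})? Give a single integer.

Tables in S: A(150), B(40), D(150), E(300)
Edges inside S: A-B(d=50), A-E(d=12), A-D(d=30)
numerator = 150 * 40 * 150 * 300 = 270000000
denominator = 50 * 12 * 30 = 18000
card(S) = 270000000 / 18000 = 15000

15000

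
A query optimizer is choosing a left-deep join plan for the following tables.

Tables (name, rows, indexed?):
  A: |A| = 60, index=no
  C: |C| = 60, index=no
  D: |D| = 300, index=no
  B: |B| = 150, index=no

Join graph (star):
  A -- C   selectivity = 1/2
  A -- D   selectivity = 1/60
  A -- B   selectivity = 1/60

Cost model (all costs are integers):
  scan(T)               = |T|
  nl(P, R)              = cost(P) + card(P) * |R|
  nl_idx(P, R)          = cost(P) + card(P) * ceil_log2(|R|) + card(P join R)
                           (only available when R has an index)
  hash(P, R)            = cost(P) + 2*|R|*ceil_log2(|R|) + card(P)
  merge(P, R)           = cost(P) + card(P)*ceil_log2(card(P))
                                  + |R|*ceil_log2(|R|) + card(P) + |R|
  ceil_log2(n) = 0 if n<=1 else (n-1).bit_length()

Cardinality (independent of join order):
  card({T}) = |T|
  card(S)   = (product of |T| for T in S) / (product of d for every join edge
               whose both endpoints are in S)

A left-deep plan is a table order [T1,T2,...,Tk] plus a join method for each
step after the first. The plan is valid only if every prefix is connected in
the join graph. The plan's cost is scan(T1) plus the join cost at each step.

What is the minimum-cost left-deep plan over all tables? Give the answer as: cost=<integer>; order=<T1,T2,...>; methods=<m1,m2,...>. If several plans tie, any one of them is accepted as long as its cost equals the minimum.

cost=5490; order=D,A,B,C; methods=hash,hash,hash

Selinger DP (subsets sized 1..n):
  {A}: scan cost=60, card=60
  {C}: scan cost=60, card=60
  {D}: scan cost=300, card=300
  {B}: scan cost=150, card=150
  {AC}: card=1800; try (C,hash)→840, (A,hash)→840, (C,merge)→900, (A,merge)→900, (C,nl)→3660, (A,nl)→3660; best=840 via (C,hash)
  {AD}: card=300; try (A,hash)→1320, (D,merge)→3480, (A,merge)→3720, (D,hash)→5520, (D,nl)→18060, (A,nl)→18300; best=1320 via (A,hash)
  {AB}: card=150; try (A,hash)→1020, (B,merge)→1830, (A,merge)→1920, (B,hash)→2520, (B,nl)→9060, (A,nl)→9150; best=1020 via (A,hash)
  {ACD}: card=9000; try (C,hash)→2340, (C,merge)→4740, (D,hash)→8040, (C,nl)→19320, (D,merge)→25440, (D,nl)→540840; best=2340 via (C,hash)
  {ABC}: card=4500; try (C,hash)→1890, (C,merge)→2790, (B,hash)→5040, (C,nl)→10020, (B,merge)→23790, (B,nl)→270840; best=1890 via (C,hash)
  {ABD}: card=750; try (B,hash)→4020, (D,merge)→5370, (B,merge)→5670, (D,hash)→6570, (D,nl)→46020, (B,nl)→46320; best=4020 via (B,hash)
  {ABCD}: card=22500; try (C,hash)→5490, (D,hash)→11790, (C,merge)→12690, (B,hash)→13740, (C,nl)→49020, (D,merge)→67890 …(+3); best=5490 via (C,hash)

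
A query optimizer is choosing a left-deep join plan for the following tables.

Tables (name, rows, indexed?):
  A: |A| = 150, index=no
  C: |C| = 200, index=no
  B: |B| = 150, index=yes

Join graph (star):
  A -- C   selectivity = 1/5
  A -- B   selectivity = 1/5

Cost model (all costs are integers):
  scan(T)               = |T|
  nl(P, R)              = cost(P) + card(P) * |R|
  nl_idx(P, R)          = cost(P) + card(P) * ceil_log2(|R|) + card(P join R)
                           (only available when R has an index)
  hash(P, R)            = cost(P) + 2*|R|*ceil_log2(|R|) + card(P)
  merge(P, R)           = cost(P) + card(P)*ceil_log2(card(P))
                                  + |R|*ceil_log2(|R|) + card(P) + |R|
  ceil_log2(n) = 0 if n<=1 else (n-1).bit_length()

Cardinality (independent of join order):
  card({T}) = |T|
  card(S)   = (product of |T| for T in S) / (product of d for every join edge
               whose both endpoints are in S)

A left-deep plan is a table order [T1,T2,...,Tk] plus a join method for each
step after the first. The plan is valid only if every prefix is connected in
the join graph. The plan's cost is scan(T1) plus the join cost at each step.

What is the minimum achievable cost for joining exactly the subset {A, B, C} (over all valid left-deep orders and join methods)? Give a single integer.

10400

Selinger DP over subsets of {A,B,C}:
  {A}: scan cost=150, card=150
  {C}: scan cost=200, card=200
  {B}: scan cost=150, card=150
  {AC}: card=6000; try (A,hash)→2800, (C,merge)→3300, (A,merge)→3350, (C,hash)→3500, (C,nl)→30150, (A,nl)→30200; best=2800 via (A,hash)
  {AB}: card=4500; try (B,hash)→2700, (A,hash)→2700, (B,merge)→2850, (A,merge)→2850, (B,nl_idx)→5850, (B,nl)→22650 …(+1); best=2700 via (B,hash)
  {ABC}: card=180000; try (C,hash)→10400, (B,hash)→11200, (C,merge)→67500, (B,merge)→88150, (B,nl_idx)→230800, (C,nl)→902700 …(+1); best=10400 via (C,hash)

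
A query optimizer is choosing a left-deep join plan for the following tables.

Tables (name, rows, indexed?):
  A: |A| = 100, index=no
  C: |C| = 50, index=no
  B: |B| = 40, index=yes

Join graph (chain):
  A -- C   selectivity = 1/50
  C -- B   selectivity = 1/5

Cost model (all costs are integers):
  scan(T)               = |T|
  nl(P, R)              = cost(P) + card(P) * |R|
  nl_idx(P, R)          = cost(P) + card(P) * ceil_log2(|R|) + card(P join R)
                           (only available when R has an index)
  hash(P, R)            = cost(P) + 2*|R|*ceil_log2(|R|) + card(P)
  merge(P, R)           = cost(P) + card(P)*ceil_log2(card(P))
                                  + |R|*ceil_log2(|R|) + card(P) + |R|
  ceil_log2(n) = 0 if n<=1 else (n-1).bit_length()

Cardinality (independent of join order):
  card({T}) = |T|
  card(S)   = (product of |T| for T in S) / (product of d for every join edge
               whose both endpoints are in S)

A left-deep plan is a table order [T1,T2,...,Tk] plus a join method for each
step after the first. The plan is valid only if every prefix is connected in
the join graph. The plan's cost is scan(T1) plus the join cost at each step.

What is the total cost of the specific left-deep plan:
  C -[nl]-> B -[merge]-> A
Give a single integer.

step 1: scan C: cost=50, card=50
step 2: join B via nl
    card(P join B) = 50*40/(5) = 400
    cost = 50 + 50*40 = 2050
step 3: join A via merge
    card(P join A) = 400*100/(50) = 800
    cost = 2050 + 400*9 + 100*7 + 400 + 100 = 6850

6850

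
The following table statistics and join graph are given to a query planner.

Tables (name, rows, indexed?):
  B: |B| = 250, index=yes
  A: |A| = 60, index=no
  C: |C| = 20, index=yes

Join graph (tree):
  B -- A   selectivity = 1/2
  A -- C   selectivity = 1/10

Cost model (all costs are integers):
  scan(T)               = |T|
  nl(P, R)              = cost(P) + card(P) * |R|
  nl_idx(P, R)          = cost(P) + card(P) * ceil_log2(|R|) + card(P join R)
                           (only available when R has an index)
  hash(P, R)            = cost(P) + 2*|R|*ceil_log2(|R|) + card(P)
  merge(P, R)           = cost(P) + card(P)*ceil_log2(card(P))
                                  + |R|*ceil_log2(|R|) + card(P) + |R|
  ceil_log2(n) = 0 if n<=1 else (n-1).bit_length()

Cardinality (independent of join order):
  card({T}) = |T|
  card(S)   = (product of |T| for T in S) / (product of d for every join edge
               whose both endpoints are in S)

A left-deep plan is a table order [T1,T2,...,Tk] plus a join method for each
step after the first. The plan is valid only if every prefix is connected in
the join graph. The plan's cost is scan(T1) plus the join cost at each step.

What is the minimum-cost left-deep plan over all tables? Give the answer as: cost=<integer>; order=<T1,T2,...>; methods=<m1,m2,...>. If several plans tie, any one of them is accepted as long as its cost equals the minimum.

Selinger DP (subsets sized 1..n):
  {B}: scan cost=250, card=250
  {A}: scan cost=60, card=60
  {C}: scan cost=20, card=20
  {AB}: card=7500; try (A,hash)→1220, (B,merge)→2730, (A,merge)→2920, (B,hash)→4120, (B,nl_idx)→8040, (B,nl)→15060 …(+1); best=1220 via (A,hash)
  {AC}: card=120; try (C,hash)→320, (C,nl_idx)→480, (A,merge)→560, (C,merge)→600, (A,hash)→760, (A,nl)→1220 …(+1); best=320 via (C,hash)
  {ABC}: card=15000; try (B,merge)→3530, (B,hash)→4440, (C,hash)→8920, (B,nl_idx)→16280, (B,nl)→30320, (C,nl_idx)→53720 …(+2); best=3530 via (B,merge)

cost=3530; order=A,C,B; methods=hash,merge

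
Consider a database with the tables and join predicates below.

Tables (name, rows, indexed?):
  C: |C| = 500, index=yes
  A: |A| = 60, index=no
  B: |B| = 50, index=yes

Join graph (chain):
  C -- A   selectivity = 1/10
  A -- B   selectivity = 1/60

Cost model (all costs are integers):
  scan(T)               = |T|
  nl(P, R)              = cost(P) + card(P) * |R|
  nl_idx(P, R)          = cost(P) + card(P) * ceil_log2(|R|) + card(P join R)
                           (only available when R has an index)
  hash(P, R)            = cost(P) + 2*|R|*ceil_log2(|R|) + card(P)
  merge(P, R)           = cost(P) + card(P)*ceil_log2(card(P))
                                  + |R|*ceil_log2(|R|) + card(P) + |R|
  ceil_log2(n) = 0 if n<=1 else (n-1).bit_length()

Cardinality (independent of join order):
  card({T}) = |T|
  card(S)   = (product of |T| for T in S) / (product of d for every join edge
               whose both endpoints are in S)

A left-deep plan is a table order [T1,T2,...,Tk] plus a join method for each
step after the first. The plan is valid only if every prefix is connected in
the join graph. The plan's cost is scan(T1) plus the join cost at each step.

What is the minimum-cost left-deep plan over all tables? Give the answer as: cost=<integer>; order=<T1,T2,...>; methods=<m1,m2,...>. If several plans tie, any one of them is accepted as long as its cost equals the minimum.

cost=3420; order=A,B,C; methods=nl_idx,nl_idx

Selinger DP (subsets sized 1..n):
  {C}: scan cost=500, card=500
  {A}: scan cost=60, card=60
  {B}: scan cost=50, card=50
  {AC}: card=3000; try (A,hash)→1720, (C,nl_idx)→3600, (C,merge)→5480, (A,merge)→5920, (C,hash)→9120, (C,nl)→30060 …(+1); best=1720 via (A,hash)
  {AB}: card=50; try (B,nl_idx)→470, (B,hash)→720, (A,hash)→820, (A,merge)→820, (B,merge)→830, (A,nl)→3050 …(+1); best=470 via (B,nl_idx)
  {ABC}: card=2500; try (C,nl_idx)→3420, (B,hash)→5320, (C,merge)→5820, (C,hash)→9520, (B,nl_idx)→22220, (C,nl)→25470 …(+2); best=3420 via (C,nl_idx)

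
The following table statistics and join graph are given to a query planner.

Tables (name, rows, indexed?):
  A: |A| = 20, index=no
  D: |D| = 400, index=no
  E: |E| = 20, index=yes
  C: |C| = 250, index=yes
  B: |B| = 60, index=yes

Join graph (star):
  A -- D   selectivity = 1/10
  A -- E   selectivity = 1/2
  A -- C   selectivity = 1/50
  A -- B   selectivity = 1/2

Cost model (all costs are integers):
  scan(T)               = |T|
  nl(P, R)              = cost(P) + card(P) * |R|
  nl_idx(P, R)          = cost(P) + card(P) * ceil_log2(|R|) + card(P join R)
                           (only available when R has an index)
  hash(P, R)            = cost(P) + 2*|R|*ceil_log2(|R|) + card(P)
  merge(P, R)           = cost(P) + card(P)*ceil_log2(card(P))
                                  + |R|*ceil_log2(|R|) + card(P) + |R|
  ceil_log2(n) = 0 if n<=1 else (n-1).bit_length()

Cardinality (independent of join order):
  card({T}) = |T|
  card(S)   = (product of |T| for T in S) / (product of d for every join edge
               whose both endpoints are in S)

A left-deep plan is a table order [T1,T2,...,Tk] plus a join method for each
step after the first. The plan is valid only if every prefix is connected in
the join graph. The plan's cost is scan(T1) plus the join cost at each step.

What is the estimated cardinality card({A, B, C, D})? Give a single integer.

120000

Tables in S: A(20), B(60), C(250), D(400)
Edges inside S: A-D(d=10), A-C(d=50), A-B(d=2)
numerator = 20 * 60 * 250 * 400 = 120000000
denominator = 10 * 50 * 2 = 1000
card(S) = 120000000 / 1000 = 120000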